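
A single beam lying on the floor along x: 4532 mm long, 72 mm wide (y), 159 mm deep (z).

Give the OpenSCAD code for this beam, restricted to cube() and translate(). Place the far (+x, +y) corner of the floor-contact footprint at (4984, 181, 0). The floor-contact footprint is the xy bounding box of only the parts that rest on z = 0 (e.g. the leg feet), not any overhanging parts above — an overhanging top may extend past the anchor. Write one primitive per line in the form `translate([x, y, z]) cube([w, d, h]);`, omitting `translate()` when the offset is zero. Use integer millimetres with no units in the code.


translate([452, 109, 0]) cube([4532, 72, 159]);


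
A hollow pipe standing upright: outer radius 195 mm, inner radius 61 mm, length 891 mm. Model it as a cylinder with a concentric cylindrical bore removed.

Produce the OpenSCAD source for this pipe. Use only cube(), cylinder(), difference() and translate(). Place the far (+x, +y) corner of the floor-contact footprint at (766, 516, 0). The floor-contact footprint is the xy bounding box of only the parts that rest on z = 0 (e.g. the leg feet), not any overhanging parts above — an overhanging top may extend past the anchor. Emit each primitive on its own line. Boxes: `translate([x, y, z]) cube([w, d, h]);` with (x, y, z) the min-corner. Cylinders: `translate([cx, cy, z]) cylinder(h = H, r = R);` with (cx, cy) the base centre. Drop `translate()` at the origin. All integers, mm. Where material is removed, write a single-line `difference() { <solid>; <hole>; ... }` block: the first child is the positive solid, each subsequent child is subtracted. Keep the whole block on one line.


difference() { translate([571, 321, 0]) cylinder(h = 891, r = 195); translate([571, 321, 0]) cylinder(h = 891, r = 61); }


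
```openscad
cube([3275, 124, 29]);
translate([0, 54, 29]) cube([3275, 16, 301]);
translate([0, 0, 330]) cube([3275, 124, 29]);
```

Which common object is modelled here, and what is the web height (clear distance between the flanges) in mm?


An I-beam. The web height is 301 mm.

Two wide flanges with a thin centred web — an I-beam. Overall 359 mm minus two 29 mm flanges gives a web of 359 − 2·29 = 301 mm.


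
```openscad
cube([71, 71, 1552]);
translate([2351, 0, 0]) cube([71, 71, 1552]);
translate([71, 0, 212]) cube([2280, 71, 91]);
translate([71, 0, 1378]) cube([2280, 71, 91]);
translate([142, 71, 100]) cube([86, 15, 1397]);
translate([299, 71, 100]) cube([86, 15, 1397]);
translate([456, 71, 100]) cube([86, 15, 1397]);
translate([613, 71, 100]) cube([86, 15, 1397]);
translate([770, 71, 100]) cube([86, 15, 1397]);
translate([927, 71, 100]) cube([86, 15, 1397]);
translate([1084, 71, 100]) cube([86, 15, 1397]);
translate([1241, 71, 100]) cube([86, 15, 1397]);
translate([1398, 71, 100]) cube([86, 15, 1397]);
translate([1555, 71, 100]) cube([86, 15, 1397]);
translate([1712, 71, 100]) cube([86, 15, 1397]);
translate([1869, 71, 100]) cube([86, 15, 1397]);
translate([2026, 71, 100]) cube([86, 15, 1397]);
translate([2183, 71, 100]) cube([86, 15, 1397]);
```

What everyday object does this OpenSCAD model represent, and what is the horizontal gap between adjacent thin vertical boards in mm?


A fence section. The picket gap is 71 mm.

Two posts, two rails, 14 pickets — a fence section. Span 2280 mm holds 14 pickets of 86 mm with 15 equal gaps: ⌊(2280 − 14·86) / 15⌋ = 71 mm.


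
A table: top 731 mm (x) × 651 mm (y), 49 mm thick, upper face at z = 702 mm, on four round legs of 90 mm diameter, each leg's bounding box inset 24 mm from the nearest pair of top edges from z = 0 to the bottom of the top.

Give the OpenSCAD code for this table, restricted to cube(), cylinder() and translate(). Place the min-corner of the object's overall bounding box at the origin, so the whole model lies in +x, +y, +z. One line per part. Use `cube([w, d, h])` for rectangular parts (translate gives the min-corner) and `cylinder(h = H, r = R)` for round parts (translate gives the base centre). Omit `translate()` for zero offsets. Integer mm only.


translate([0, 0, 653]) cube([731, 651, 49]);
translate([69, 69, 0]) cylinder(h = 653, r = 45);
translate([662, 69, 0]) cylinder(h = 653, r = 45);
translate([69, 582, 0]) cylinder(h = 653, r = 45);
translate([662, 582, 0]) cylinder(h = 653, r = 45);


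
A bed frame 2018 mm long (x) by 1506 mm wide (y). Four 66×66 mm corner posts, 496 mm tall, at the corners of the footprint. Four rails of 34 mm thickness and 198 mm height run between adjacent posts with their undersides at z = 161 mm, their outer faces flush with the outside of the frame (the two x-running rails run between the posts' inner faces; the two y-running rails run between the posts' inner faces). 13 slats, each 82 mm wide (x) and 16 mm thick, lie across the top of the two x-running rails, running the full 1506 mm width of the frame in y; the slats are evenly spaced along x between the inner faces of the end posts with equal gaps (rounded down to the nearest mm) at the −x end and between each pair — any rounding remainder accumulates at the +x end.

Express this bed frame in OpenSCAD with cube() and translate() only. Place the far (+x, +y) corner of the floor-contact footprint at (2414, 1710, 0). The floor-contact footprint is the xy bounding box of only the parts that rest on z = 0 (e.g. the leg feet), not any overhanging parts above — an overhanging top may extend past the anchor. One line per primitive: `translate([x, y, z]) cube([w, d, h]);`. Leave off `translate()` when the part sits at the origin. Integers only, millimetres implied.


translate([396, 204, 0]) cube([66, 66, 496]);
translate([396, 1644, 0]) cube([66, 66, 496]);
translate([2348, 204, 0]) cube([66, 66, 496]);
translate([2348, 1644, 0]) cube([66, 66, 496]);
translate([462, 204, 161]) cube([1886, 34, 198]);
translate([462, 1676, 161]) cube([1886, 34, 198]);
translate([396, 270, 161]) cube([34, 1374, 198]);
translate([2380, 270, 161]) cube([34, 1374, 198]);
translate([520, 204, 359]) cube([82, 1506, 16]);
translate([660, 204, 359]) cube([82, 1506, 16]);
translate([800, 204, 359]) cube([82, 1506, 16]);
translate([940, 204, 359]) cube([82, 1506, 16]);
translate([1080, 204, 359]) cube([82, 1506, 16]);
translate([1220, 204, 359]) cube([82, 1506, 16]);
translate([1360, 204, 359]) cube([82, 1506, 16]);
translate([1500, 204, 359]) cube([82, 1506, 16]);
translate([1640, 204, 359]) cube([82, 1506, 16]);
translate([1780, 204, 359]) cube([82, 1506, 16]);
translate([1920, 204, 359]) cube([82, 1506, 16]);
translate([2060, 204, 359]) cube([82, 1506, 16]);
translate([2200, 204, 359]) cube([82, 1506, 16]);


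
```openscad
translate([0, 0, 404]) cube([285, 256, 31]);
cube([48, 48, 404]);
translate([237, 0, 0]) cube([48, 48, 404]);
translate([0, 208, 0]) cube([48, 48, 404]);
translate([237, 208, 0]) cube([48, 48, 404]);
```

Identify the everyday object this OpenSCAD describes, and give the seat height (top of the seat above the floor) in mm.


A stool. The seat height is 435 mm.

A 285×256×31 slab at z = 404 on four corner posts — a stool. The seat top is 404 + 31 = 435 mm.


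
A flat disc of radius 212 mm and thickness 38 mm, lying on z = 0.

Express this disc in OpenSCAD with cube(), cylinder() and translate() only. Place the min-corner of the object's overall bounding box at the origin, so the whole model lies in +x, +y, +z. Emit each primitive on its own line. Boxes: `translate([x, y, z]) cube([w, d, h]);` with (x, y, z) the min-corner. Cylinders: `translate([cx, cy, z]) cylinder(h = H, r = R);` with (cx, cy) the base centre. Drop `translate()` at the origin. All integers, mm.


translate([212, 212, 0]) cylinder(h = 38, r = 212);


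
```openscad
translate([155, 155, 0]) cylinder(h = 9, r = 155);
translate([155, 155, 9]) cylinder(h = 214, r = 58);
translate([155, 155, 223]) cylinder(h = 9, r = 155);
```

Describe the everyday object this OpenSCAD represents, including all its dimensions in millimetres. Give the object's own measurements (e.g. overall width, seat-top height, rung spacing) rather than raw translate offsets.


A spool: two coaxial disc flanges of radius 155 mm and thickness 9 mm, joined by a core cylinder of radius 58 mm and height 214 mm. The lower flange rests on z = 0 and the three cylinders share a vertical axis.


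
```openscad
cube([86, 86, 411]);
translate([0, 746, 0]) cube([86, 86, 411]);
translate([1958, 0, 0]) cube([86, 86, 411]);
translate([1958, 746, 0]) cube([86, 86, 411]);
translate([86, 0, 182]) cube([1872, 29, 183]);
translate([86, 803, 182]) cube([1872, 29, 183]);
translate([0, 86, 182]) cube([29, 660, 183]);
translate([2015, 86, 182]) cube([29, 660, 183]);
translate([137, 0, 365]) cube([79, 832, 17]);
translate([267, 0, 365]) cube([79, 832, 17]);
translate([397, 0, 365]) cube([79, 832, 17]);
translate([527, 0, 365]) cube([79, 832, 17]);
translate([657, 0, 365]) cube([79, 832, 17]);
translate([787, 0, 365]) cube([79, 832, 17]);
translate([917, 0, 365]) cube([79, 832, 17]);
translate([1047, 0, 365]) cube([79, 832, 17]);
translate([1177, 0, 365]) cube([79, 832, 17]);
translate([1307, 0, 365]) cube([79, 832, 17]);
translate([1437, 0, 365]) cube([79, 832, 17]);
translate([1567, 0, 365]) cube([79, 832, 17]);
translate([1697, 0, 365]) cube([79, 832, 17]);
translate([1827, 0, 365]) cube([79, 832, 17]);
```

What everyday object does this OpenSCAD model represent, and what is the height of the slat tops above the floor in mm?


A bed frame. The slat-top height is 382 mm.

Four posts, four rails, and a row of slats — a bed frame. Slats sit on the rails at z = 182 + 183 = 365; with slat thickness 17, the top is 382 mm.


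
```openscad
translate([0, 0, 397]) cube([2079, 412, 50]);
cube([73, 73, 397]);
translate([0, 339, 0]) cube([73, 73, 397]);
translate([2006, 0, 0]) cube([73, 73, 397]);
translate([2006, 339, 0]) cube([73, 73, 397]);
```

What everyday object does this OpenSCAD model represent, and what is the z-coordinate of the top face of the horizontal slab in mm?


A bench. The seat-top height is 447 mm.

A long slab on four corner posts — a bench. The slab sits at z = 397 with thickness 50, so the top is 397 + 50 = 447 mm.


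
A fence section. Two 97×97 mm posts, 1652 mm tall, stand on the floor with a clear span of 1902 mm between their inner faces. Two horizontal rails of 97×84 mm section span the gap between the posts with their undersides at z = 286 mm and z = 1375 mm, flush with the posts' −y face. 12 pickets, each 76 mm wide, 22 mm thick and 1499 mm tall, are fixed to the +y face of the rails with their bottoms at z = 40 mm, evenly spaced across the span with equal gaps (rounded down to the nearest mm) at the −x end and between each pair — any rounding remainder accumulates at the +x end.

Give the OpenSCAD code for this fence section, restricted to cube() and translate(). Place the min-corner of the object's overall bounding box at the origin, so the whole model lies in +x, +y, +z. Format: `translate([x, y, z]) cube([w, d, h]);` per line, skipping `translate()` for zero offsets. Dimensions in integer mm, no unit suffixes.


cube([97, 97, 1652]);
translate([1999, 0, 0]) cube([97, 97, 1652]);
translate([97, 0, 286]) cube([1902, 97, 84]);
translate([97, 0, 1375]) cube([1902, 97, 84]);
translate([173, 97, 40]) cube([76, 22, 1499]);
translate([325, 97, 40]) cube([76, 22, 1499]);
translate([477, 97, 40]) cube([76, 22, 1499]);
translate([629, 97, 40]) cube([76, 22, 1499]);
translate([781, 97, 40]) cube([76, 22, 1499]);
translate([933, 97, 40]) cube([76, 22, 1499]);
translate([1085, 97, 40]) cube([76, 22, 1499]);
translate([1237, 97, 40]) cube([76, 22, 1499]);
translate([1389, 97, 40]) cube([76, 22, 1499]);
translate([1541, 97, 40]) cube([76, 22, 1499]);
translate([1693, 97, 40]) cube([76, 22, 1499]);
translate([1845, 97, 40]) cube([76, 22, 1499]);


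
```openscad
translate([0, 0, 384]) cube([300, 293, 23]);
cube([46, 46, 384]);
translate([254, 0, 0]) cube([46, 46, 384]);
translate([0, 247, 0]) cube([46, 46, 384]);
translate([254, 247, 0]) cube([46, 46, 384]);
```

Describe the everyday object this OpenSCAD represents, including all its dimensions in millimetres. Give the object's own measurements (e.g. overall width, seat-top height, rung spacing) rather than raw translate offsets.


A simple wooden stool: a rectangular seat 300 mm (x) by 293 mm (y), 23 mm thick, top face at z = 407 mm, on four square legs, each 46×46 mm in cross-section. The legs rest on z = 0, each flush with a corner of the seat.


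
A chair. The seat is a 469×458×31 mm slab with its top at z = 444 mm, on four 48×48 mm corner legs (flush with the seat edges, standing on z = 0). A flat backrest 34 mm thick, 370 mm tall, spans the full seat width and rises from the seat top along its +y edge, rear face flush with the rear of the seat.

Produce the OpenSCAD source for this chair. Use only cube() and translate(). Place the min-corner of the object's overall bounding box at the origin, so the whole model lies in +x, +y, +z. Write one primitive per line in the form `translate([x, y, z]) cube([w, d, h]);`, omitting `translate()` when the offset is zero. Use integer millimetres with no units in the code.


// leg_h = 444 - 31 = 413
translate([0, 0, 413]) cube([469, 458, 31]);
cube([48, 48, 413]);
translate([421, 0, 0]) cube([48, 48, 413]);
translate([0, 410, 0]) cube([48, 48, 413]);
translate([421, 410, 0]) cube([48, 48, 413]);
translate([0, 424, 444]) cube([469, 34, 370]);


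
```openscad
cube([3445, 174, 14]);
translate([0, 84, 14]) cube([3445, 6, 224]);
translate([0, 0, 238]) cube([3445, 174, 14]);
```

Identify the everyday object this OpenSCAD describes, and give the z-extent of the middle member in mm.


An I-beam. The web height is 224 mm.

Two wide flanges with a thin centred web — an I-beam. Overall 252 mm minus two 14 mm flanges gives a web of 252 − 2·14 = 224 mm.


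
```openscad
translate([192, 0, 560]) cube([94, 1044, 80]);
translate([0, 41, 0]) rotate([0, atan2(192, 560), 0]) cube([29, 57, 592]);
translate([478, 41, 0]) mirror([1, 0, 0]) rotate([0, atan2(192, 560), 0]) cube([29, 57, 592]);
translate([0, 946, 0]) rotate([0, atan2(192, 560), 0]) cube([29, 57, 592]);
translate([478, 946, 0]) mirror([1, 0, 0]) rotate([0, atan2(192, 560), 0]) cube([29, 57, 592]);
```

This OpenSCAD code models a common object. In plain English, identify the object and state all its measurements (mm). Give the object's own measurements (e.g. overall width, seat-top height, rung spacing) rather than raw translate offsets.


A sawhorse. A 94×1044×80 mm beam (x, y, z) sits on two A-frame leg pairs. Each pair is two raked legs of 29×57 mm section (57 mm along y) splaying symmetrically in x. Each leg rises 560 mm vertically over 192 mm of horizontal reach and is 592 mm long along its own axis. Every leg's outer bottom edge rests on the floor and its outer top edge meets a bottom edge of the beam — the left legs (tilting toward +x) meet the beam's −x bottom edge, the right legs (their mirror images, tilting toward −x) meet its +x bottom edge — so the leg tops tuck under the beam, the beam's underside is 560 mm above the floor, and the feet are 478 mm apart outside-to-outside with the beam centred between them. The two leg pairs are set in 41 mm from either end of the beam.


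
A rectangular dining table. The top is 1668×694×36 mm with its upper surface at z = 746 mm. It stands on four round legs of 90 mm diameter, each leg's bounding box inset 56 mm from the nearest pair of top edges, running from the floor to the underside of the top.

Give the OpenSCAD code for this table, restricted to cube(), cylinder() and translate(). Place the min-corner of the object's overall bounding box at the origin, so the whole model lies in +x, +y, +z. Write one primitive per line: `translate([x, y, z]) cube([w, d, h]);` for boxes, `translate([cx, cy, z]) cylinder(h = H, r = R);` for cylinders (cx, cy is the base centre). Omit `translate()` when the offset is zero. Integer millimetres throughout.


// leg_h = 746 - 36 = 710
translate([0, 0, 710]) cube([1668, 694, 36]);
translate([101, 101, 0]) cylinder(h = 710, r = 45);
translate([1567, 101, 0]) cylinder(h = 710, r = 45);
translate([101, 593, 0]) cylinder(h = 710, r = 45);
translate([1567, 593, 0]) cylinder(h = 710, r = 45);


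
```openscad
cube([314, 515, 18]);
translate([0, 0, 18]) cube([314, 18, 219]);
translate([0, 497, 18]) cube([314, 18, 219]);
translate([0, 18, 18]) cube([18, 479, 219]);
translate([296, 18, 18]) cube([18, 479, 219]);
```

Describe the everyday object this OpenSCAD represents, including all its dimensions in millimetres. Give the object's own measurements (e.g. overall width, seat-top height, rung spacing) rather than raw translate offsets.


An open-topped rectangular box: outside dimensions 314×515×237 mm, with a uniform wall and base thickness of 18 mm. The base is a full 314×515 slab on the floor; four walls sit on top of the base. The front and back walls (the −y and +y sides) span the full width; the two side walls fit between them.


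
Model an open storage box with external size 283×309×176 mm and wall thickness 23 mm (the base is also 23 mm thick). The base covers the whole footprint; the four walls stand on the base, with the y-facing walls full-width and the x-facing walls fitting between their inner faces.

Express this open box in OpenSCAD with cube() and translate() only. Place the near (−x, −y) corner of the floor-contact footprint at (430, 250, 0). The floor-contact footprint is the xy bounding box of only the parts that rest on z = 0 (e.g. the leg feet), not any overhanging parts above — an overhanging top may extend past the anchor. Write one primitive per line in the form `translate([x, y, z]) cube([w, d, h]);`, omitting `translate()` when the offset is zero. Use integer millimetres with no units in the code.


translate([430, 250, 0]) cube([283, 309, 23]);
translate([430, 250, 23]) cube([283, 23, 153]);
translate([430, 536, 23]) cube([283, 23, 153]);
translate([430, 273, 23]) cube([23, 263, 153]);
translate([690, 273, 23]) cube([23, 263, 153]);


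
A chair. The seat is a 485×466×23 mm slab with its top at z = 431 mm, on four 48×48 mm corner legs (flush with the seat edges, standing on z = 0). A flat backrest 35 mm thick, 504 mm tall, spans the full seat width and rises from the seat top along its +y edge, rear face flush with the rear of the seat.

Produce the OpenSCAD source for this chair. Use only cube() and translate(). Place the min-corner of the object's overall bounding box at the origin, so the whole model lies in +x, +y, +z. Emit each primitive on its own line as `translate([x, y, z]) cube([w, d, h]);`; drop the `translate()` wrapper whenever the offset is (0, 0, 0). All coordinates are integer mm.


// leg_h = 431 - 23 = 408
translate([0, 0, 408]) cube([485, 466, 23]);
cube([48, 48, 408]);
translate([437, 0, 0]) cube([48, 48, 408]);
translate([0, 418, 0]) cube([48, 48, 408]);
translate([437, 418, 0]) cube([48, 48, 408]);
translate([0, 431, 431]) cube([485, 35, 504]);


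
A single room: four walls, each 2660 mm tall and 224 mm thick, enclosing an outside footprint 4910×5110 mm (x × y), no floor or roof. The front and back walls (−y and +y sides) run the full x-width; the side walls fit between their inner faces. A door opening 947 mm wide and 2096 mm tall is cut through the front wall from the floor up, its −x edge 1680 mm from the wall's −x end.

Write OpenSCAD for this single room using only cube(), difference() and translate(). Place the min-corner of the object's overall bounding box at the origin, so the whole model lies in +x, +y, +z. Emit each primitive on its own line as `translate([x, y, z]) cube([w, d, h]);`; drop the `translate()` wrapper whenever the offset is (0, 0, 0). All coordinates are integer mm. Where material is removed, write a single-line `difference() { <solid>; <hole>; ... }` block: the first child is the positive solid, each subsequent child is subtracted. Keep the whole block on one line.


difference() { cube([4910, 224, 2660]); translate([1680, 0, 0]) cube([947, 224, 2096]); }
translate([0, 4886, 0]) cube([4910, 224, 2660]);
translate([0, 224, 0]) cube([224, 4662, 2660]);
translate([4686, 224, 0]) cube([224, 4662, 2660]);


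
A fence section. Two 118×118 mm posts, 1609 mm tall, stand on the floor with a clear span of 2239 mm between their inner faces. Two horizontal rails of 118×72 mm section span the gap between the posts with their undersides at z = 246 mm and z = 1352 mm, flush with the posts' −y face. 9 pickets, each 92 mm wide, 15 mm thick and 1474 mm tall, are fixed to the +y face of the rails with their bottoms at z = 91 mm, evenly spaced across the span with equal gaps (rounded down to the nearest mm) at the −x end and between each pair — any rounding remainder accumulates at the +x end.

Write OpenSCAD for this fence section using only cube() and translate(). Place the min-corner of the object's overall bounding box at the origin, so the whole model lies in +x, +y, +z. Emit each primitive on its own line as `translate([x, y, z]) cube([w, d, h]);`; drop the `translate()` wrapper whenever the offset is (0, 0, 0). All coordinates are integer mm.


cube([118, 118, 1609]);
translate([2357, 0, 0]) cube([118, 118, 1609]);
translate([118, 0, 246]) cube([2239, 118, 72]);
translate([118, 0, 1352]) cube([2239, 118, 72]);
translate([259, 118, 91]) cube([92, 15, 1474]);
translate([492, 118, 91]) cube([92, 15, 1474]);
translate([725, 118, 91]) cube([92, 15, 1474]);
translate([958, 118, 91]) cube([92, 15, 1474]);
translate([1191, 118, 91]) cube([92, 15, 1474]);
translate([1424, 118, 91]) cube([92, 15, 1474]);
translate([1657, 118, 91]) cube([92, 15, 1474]);
translate([1890, 118, 91]) cube([92, 15, 1474]);
translate([2123, 118, 91]) cube([92, 15, 1474]);


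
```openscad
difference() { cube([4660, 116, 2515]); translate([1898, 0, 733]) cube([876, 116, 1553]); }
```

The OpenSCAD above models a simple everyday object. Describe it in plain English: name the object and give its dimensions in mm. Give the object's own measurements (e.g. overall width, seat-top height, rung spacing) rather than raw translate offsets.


A wall 4660 mm long (x), 116 mm thick (y), 2515 mm tall, with a rectangular window opening cut through it. The opening is 876 mm wide and 1553 mm tall; its sill is at z = 733 mm and its near (−x) edge is 1898 mm from the wall's −x end. The opening passes through the full wall thickness.


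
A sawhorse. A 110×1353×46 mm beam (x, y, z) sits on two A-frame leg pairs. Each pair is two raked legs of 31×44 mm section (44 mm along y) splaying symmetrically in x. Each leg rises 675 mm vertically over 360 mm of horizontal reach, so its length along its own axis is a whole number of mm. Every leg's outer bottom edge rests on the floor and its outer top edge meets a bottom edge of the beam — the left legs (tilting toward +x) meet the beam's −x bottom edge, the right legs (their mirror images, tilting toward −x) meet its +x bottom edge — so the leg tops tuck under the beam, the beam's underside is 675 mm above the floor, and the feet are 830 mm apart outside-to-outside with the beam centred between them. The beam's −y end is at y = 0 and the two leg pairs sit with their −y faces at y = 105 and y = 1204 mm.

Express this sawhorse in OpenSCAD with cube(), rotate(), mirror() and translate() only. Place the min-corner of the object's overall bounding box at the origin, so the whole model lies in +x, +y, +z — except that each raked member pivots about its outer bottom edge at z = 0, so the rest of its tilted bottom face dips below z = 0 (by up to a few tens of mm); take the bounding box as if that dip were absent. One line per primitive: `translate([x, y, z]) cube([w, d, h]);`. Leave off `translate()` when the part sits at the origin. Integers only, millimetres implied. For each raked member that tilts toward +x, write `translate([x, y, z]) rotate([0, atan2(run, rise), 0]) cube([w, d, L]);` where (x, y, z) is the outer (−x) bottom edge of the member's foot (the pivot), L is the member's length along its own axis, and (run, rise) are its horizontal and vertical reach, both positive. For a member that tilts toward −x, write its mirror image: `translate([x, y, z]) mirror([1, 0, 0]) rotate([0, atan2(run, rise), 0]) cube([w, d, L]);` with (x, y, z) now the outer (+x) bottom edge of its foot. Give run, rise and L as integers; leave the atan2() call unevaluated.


translate([360, 0, 675]) cube([110, 1353, 46]);
translate([0, 105, 0]) rotate([0, atan2(360, 675), 0]) cube([31, 44, 765]);
translate([830, 105, 0]) mirror([1, 0, 0]) rotate([0, atan2(360, 675), 0]) cube([31, 44, 765]);
translate([0, 1204, 0]) rotate([0, atan2(360, 675), 0]) cube([31, 44, 765]);
translate([830, 1204, 0]) mirror([1, 0, 0]) rotate([0, atan2(360, 675), 0]) cube([31, 44, 765]);


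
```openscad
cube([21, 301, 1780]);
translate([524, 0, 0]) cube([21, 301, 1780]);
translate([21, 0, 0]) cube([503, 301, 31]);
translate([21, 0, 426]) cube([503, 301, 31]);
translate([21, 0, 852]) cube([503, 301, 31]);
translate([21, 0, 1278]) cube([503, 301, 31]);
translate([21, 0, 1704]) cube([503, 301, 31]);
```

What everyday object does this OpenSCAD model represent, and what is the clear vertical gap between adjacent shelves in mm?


A bookshelf. The clear shelf gap is 395 mm.

Two tall side panels with 5 horizontal boards between them — a bookshelf. The first two shelf undersides are at z = 0 and z = 426; with shelf thickness 31, the clear gap is 426 − 0 − 31 = 395 mm.


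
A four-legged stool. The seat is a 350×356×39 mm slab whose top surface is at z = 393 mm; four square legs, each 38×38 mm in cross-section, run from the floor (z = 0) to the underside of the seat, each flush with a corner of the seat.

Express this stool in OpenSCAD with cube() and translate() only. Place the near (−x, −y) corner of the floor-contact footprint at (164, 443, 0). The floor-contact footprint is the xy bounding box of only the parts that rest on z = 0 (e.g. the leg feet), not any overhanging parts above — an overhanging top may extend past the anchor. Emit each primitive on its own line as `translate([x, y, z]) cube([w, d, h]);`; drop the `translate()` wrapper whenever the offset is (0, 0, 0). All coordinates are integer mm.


// leg_h = 393 - 39 = 354
translate([164, 443, 354]) cube([350, 356, 39]);
translate([164, 443, 0]) cube([38, 38, 354]);
translate([476, 443, 0]) cube([38, 38, 354]);
translate([164, 761, 0]) cube([38, 38, 354]);
translate([476, 761, 0]) cube([38, 38, 354]);


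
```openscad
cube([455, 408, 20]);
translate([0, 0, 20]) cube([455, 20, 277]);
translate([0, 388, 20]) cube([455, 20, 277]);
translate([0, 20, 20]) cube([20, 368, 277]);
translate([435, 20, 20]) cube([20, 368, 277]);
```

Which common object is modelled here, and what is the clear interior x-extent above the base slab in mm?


An open box. The internal width is 415 mm.

A 455×408 base slab with four walls standing on it — an open box. The base is 455 mm wide and the walls are 20 mm thick, so the internal width is 455 − 2 × 20 = 415 mm.


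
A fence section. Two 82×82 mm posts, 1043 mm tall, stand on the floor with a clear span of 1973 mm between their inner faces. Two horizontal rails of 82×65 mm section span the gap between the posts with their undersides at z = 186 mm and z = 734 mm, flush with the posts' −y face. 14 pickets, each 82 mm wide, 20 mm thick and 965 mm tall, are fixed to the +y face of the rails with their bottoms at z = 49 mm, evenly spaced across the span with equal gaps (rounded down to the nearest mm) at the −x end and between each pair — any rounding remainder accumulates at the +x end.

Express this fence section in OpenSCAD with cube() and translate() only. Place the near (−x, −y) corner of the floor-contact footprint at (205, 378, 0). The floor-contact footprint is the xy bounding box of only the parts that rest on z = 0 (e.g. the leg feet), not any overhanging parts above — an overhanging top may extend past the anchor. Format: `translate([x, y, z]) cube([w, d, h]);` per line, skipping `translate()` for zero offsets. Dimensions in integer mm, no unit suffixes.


translate([205, 378, 0]) cube([82, 82, 1043]);
translate([2260, 378, 0]) cube([82, 82, 1043]);
translate([287, 378, 186]) cube([1973, 82, 65]);
translate([287, 378, 734]) cube([1973, 82, 65]);
translate([342, 460, 49]) cube([82, 20, 965]);
translate([479, 460, 49]) cube([82, 20, 965]);
translate([616, 460, 49]) cube([82, 20, 965]);
translate([753, 460, 49]) cube([82, 20, 965]);
translate([890, 460, 49]) cube([82, 20, 965]);
translate([1027, 460, 49]) cube([82, 20, 965]);
translate([1164, 460, 49]) cube([82, 20, 965]);
translate([1301, 460, 49]) cube([82, 20, 965]);
translate([1438, 460, 49]) cube([82, 20, 965]);
translate([1575, 460, 49]) cube([82, 20, 965]);
translate([1712, 460, 49]) cube([82, 20, 965]);
translate([1849, 460, 49]) cube([82, 20, 965]);
translate([1986, 460, 49]) cube([82, 20, 965]);
translate([2123, 460, 49]) cube([82, 20, 965]);


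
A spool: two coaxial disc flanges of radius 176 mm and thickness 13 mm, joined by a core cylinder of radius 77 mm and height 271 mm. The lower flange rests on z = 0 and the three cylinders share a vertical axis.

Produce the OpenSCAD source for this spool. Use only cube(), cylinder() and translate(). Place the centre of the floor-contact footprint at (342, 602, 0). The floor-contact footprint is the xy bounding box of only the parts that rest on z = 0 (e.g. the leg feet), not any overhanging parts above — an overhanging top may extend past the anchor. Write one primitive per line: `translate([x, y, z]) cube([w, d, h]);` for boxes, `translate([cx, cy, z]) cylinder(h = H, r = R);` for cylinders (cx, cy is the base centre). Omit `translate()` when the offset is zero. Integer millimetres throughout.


translate([342, 602, 0]) cylinder(h = 13, r = 176);
translate([342, 602, 13]) cylinder(h = 271, r = 77);
translate([342, 602, 284]) cylinder(h = 13, r = 176);


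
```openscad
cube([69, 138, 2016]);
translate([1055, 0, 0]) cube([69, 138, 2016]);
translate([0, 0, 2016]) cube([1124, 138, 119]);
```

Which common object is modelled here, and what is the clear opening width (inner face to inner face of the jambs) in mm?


A door frame. The clear opening width is 986 mm.

Two 2016 mm tall posts with a header on top — a door frame. The left jamb is 69 mm wide at x = 0; the right jamb starts at x = 1055. The clear opening is 1055 − 69 = 986 mm.


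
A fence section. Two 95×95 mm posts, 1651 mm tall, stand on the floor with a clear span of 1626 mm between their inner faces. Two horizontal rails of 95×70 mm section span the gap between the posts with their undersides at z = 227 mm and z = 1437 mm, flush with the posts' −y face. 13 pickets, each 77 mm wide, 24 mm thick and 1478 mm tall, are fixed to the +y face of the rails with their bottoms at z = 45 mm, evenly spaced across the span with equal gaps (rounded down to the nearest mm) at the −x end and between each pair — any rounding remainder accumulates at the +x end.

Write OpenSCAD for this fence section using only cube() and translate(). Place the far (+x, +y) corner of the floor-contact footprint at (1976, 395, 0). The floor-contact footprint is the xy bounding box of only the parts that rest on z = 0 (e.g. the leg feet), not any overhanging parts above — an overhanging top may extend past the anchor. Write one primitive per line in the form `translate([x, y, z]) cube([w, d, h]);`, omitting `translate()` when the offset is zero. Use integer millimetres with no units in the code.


translate([160, 300, 0]) cube([95, 95, 1651]);
translate([1881, 300, 0]) cube([95, 95, 1651]);
translate([255, 300, 227]) cube([1626, 95, 70]);
translate([255, 300, 1437]) cube([1626, 95, 70]);
translate([299, 395, 45]) cube([77, 24, 1478]);
translate([420, 395, 45]) cube([77, 24, 1478]);
translate([541, 395, 45]) cube([77, 24, 1478]);
translate([662, 395, 45]) cube([77, 24, 1478]);
translate([783, 395, 45]) cube([77, 24, 1478]);
translate([904, 395, 45]) cube([77, 24, 1478]);
translate([1025, 395, 45]) cube([77, 24, 1478]);
translate([1146, 395, 45]) cube([77, 24, 1478]);
translate([1267, 395, 45]) cube([77, 24, 1478]);
translate([1388, 395, 45]) cube([77, 24, 1478]);
translate([1509, 395, 45]) cube([77, 24, 1478]);
translate([1630, 395, 45]) cube([77, 24, 1478]);
translate([1751, 395, 45]) cube([77, 24, 1478]);


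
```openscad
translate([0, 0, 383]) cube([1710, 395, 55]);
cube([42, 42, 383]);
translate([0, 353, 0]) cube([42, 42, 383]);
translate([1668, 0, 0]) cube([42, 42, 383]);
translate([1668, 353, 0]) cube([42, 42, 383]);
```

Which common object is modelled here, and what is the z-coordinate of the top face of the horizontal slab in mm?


A bench. The seat-top height is 438 mm.

A long slab on four corner posts — a bench. The slab sits at z = 383 with thickness 55, so the top is 383 + 55 = 438 mm.


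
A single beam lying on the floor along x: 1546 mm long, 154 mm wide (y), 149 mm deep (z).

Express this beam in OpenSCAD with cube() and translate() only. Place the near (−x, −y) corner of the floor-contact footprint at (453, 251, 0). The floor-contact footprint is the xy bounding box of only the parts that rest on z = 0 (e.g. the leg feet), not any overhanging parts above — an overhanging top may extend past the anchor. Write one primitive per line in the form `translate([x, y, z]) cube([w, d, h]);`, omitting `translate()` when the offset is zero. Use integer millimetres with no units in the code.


translate([453, 251, 0]) cube([1546, 154, 149]);


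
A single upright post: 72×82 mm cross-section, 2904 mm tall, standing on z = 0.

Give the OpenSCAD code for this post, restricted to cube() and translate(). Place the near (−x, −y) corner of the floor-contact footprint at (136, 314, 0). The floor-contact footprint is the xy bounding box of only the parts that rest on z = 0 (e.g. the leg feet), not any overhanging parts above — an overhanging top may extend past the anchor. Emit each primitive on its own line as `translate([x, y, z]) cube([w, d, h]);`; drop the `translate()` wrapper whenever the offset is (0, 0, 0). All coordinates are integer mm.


translate([136, 314, 0]) cube([72, 82, 2904]);


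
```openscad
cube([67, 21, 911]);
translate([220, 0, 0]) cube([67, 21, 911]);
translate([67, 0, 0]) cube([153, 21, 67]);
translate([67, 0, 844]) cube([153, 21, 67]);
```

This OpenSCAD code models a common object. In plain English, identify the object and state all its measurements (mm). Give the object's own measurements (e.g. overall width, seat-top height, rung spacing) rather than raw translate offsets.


A rectangular picture frame lying in the x–z plane (depth along y). The opening is 153 mm wide (x) by 777 mm tall (z), surrounded by a border 67 mm wide on all four sides. The frame is 21 mm deep and is made of two full-height vertical stiles with two horizontal rails fitted between them.


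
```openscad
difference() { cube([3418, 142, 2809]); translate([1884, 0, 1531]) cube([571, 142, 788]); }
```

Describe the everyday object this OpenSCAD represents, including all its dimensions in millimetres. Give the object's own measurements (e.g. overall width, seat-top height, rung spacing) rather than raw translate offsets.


A wall 3418 mm long (x), 142 mm thick (y), 2809 mm tall, with a rectangular window opening cut through it. The opening is 571 mm wide and 788 mm tall; its sill is at z = 1531 mm and its near (−x) edge is 1884 mm from the wall's −x end. The opening passes through the full wall thickness.


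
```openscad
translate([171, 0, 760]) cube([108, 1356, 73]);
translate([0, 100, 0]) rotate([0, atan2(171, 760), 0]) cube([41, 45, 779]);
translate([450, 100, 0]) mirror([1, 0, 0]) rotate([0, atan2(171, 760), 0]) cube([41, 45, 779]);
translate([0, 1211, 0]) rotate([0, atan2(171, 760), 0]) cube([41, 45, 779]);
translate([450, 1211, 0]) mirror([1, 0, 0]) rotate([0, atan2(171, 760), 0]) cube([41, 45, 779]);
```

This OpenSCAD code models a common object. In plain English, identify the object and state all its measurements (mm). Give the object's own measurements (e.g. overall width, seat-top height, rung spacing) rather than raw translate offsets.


A sawhorse. A 108×1356×73 mm beam (x, y, z) sits on two A-frame leg pairs. Each pair is two raked legs of 41×45 mm section (45 mm along y) splaying symmetrically in x. Each leg rises 760 mm vertically over 171 mm of horizontal reach and is 779 mm long along its own axis. Every leg's outer bottom edge rests on the floor and its outer top edge meets a bottom edge of the beam — the left legs (tilting toward +x) meet the beam's −x bottom edge, the right legs (their mirror images, tilting toward −x) meet its +x bottom edge — so the leg tops tuck under the beam, the beam's underside is 760 mm above the floor, and the feet are 450 mm apart outside-to-outside with the beam centred between them. The two leg pairs are set in 100 mm from either end of the beam.


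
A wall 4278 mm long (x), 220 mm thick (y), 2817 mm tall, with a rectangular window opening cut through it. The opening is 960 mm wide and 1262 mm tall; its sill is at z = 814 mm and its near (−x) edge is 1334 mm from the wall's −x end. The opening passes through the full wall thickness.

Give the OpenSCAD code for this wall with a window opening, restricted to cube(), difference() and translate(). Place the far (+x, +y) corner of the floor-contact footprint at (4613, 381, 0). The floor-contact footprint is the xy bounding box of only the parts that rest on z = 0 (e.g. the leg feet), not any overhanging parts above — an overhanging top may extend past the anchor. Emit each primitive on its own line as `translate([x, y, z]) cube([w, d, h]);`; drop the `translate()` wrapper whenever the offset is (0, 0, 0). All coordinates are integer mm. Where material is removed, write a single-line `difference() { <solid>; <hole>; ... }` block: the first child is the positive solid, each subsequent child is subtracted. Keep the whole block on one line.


difference() { translate([335, 161, 0]) cube([4278, 220, 2817]); translate([1669, 161, 814]) cube([960, 220, 1262]); }


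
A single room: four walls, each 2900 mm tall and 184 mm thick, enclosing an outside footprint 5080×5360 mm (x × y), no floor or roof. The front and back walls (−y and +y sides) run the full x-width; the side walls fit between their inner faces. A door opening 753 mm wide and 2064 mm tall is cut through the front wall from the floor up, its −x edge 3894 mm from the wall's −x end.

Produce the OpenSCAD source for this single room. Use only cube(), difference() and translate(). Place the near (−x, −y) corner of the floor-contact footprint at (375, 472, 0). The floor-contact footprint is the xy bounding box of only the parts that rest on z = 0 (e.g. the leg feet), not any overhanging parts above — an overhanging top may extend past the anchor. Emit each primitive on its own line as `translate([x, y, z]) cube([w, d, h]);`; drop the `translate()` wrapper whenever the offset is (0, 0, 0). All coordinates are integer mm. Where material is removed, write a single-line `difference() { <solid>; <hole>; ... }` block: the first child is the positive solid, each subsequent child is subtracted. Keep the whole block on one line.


difference() { translate([375, 472, 0]) cube([5080, 184, 2900]); translate([4269, 472, 0]) cube([753, 184, 2064]); }
translate([375, 5648, 0]) cube([5080, 184, 2900]);
translate([375, 656, 0]) cube([184, 4992, 2900]);
translate([5271, 656, 0]) cube([184, 4992, 2900]);


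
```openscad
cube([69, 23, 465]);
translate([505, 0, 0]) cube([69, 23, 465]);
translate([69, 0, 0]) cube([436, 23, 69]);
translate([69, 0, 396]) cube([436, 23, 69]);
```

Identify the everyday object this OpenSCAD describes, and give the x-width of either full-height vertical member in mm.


A picture frame. The border width is 69 mm.

Four thin pieces enclosing a rectangular opening — a picture frame. The two full-height stiles are 465 mm tall; the top rail sits at z = 396 and is 69 mm tall, so the border above the opening is 465 − 396 = 69 mm, matching the stile x-width.


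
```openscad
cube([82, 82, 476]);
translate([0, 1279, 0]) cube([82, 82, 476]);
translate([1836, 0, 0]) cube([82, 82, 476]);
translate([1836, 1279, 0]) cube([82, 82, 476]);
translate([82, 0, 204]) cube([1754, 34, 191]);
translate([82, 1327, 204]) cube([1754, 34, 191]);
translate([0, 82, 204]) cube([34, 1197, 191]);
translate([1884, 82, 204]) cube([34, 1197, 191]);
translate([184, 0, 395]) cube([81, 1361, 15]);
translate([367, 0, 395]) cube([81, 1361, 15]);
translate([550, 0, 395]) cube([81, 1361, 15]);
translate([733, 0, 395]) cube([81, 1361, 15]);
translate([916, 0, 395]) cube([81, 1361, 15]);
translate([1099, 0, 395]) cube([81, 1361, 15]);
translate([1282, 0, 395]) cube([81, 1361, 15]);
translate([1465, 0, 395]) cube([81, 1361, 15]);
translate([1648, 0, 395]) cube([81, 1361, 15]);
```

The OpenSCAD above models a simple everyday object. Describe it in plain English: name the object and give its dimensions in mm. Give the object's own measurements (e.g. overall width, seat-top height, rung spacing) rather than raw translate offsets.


A bed frame 1918 mm long (x) by 1361 mm wide (y). Four 82×82 mm corner posts, 476 mm tall, at the corners of the footprint. Four rails of 34 mm thickness and 191 mm height run between adjacent posts with their undersides at z = 204 mm, their outer faces flush with the outside of the frame (the two x-running rails run between the posts' inner faces; the two y-running rails run between the posts' inner faces). 9 slats, each 81 mm wide (x) and 15 mm thick, lie across the top of the two x-running rails, running the full 1361 mm width of the frame in y; along x they sit between the end posts with a 102 mm gap after the −x posts and between neighbouring slats, leaving 107 mm before the +x posts.
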